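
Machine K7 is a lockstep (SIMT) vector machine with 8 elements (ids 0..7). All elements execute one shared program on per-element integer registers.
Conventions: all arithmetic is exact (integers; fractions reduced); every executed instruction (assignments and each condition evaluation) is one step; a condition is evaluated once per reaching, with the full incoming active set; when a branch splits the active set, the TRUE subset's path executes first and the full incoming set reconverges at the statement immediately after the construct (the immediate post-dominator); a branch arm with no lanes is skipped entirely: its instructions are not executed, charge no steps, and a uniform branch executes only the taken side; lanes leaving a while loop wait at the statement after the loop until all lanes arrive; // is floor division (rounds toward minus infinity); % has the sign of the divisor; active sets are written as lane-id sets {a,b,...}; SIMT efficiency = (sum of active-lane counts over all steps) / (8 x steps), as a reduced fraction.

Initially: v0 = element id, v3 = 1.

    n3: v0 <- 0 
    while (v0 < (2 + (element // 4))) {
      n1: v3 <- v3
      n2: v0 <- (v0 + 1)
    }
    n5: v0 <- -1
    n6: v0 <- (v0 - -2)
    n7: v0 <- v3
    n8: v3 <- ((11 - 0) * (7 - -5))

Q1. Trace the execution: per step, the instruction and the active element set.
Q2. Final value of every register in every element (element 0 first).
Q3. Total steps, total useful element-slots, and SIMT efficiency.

step 0: v0 <- 0                      {0,1,2,3,4,5,6,7}
step 1: eval (v0 < (2 + (element // 4))) {0,1,2,3,4,5,6,7}
step 2: v3 <- v3                     {0,1,2,3,4,5,6,7}
step 3: v0 <- (v0 + 1)               {0,1,2,3,4,5,6,7}
step 4: eval (v0 < (2 + (element // 4))) {0,1,2,3,4,5,6,7}
step 5: v3 <- v3                     {0,1,2,3,4,5,6,7}
step 6: v0 <- (v0 + 1)               {0,1,2,3,4,5,6,7}
step 7: eval (v0 < (2 + (element // 4))) {0,1,2,3,4,5,6,7}
step 8: v3 <- v3                     {4,5,6,7}
step 9: v0 <- (v0 + 1)               {4,5,6,7}
step 10: eval (v0 < (2 + (element // 4))) {4,5,6,7}
step 11: v0 <- -1                     {0,1,2,3,4,5,6,7}
step 12: v0 <- (v0 - -2)              {0,1,2,3,4,5,6,7}
step 13: v0 <- v3                     {0,1,2,3,4,5,6,7}
step 14: v3 <- ((11 - 0) * (7 - -5))  {0,1,2,3,4,5,6,7}

Answer: 15 steps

v0: 1,1,1,1,1,1,1,1
v3: 132,132,132,132,132,132,132,132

steps = 15; useful = 108; efficiency = 108/120 = 9/10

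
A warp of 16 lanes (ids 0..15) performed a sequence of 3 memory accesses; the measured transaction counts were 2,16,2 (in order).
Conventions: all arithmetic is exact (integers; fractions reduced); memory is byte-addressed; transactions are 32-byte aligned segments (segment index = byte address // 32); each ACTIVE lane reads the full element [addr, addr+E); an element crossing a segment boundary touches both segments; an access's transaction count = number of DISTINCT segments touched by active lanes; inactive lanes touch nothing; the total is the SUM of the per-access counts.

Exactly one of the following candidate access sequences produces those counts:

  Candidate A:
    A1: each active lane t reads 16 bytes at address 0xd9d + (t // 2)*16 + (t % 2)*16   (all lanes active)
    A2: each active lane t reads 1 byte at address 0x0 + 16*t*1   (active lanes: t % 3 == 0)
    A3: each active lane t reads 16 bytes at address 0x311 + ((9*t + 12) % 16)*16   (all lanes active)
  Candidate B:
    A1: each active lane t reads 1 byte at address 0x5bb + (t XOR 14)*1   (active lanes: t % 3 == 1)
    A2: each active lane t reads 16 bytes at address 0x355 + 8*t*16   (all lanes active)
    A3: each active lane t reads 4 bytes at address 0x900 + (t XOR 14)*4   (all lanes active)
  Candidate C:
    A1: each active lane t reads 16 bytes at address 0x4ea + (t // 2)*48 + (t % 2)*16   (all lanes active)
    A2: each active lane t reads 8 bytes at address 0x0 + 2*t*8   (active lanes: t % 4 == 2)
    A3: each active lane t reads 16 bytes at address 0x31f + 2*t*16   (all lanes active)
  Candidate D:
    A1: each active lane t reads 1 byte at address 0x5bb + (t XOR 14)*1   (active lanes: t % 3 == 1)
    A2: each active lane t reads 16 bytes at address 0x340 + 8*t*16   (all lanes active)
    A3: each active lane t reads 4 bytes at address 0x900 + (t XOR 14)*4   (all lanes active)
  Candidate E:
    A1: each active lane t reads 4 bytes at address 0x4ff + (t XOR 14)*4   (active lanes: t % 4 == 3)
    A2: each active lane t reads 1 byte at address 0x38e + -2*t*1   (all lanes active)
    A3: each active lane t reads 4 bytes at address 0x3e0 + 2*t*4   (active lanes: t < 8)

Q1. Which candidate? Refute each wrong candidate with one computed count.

A: A1 gives 6 transactions, not 2
B: A2 gives 32 transactions, not 16
C: A1 gives 12 transactions, not 2
E: A2 gives 2 transactions, not 16
D: all counts match (2,16,2)

Answer: D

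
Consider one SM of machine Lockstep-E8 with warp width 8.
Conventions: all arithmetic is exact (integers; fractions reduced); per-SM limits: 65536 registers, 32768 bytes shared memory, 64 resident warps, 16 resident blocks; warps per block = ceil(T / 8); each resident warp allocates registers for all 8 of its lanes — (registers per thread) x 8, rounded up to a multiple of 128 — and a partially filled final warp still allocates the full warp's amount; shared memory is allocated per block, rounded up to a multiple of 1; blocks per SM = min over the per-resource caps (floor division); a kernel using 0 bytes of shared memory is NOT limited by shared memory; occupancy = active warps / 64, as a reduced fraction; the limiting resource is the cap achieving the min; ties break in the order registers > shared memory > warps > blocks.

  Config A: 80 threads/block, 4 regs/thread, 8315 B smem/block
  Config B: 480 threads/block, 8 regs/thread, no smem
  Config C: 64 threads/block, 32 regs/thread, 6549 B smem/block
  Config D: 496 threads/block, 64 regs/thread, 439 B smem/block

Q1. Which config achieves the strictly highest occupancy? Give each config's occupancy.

occupancies: A 15/32, B 15/16, C 5/8, D 31/32

Answer: D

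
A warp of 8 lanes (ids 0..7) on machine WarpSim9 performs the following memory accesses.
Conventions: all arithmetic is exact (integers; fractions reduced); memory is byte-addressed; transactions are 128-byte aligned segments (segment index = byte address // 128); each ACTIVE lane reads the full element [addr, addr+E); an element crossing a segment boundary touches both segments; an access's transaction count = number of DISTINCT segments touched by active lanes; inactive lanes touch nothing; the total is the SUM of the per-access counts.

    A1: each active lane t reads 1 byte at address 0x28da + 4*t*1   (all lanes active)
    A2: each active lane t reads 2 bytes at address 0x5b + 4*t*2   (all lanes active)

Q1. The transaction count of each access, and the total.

A1: 1 transaction
A2: 2 transactions

Answer: 1,2; total 3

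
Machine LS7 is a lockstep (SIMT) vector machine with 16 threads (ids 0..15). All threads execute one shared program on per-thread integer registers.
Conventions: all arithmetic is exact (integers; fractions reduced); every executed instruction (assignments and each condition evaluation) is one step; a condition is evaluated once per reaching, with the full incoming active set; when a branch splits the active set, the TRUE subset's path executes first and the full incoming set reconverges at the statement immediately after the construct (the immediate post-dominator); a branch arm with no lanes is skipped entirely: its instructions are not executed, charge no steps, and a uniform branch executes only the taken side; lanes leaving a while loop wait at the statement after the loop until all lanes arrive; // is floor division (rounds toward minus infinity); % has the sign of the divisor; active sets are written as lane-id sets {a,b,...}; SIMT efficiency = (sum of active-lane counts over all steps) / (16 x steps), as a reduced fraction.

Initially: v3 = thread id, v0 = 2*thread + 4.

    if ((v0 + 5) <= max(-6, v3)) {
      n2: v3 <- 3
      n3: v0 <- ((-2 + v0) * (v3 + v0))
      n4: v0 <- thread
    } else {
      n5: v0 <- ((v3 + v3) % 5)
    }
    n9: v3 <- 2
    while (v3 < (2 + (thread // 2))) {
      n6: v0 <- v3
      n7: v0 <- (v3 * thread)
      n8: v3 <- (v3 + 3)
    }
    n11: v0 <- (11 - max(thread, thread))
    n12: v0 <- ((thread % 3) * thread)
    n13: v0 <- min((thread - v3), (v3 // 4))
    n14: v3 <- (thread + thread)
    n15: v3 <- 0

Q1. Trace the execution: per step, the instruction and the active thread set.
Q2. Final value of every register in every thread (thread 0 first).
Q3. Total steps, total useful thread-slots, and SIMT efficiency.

step 0: eval ((v0 + 5) <= max(-6, v3)) {0,1,2,3,4,5,6,7,8,9,10,11,12,13,14,15}
step 1: v0 <- ((v3 + v3) % 5)        {0,1,2,3,4,5,6,7,8,9,10,11,12,13,14,15}
step 2: v3 <- 2                      {0,1,2,3,4,5,6,7,8,9,10,11,12,13,14,15}
step 3: eval (v3 < (2 + (thread // 2))) {0,1,2,3,4,5,6,7,8,9,10,11,12,13,14,15}
step 4: v0 <- v3                     {2,3,4,5,6,7,8,9,10,11,12,13,14,15}
step 5: v0 <- (v3 * thread)          {2,3,4,5,6,7,8,9,10,11,12,13,14,15}
step 6: v3 <- (v3 + 3)               {2,3,4,5,6,7,8,9,10,11,12,13,14,15}
step 7: eval (v3 < (2 + (thread // 2))) {2,3,4,5,6,7,8,9,10,11,12,13,14,15}
step 8: v0 <- v3                     {8,9,10,11,12,13,14,15}
step 9: v0 <- (v3 * thread)          {8,9,10,11,12,13,14,15}
step 10: v3 <- (v3 + 3)               {8,9,10,11,12,13,14,15}
step 11: eval (v3 < (2 + (thread // 2))) {8,9,10,11,12,13,14,15}
step 12: v0 <- v3                     {14,15}
step 13: v0 <- (v3 * thread)          {14,15}
step 14: v3 <- (v3 + 3)               {14,15}
step 15: eval (v3 < (2 + (thread // 2))) {14,15}
step 16: v0 <- (11 - max(thread, thread)) {0,1,2,3,4,5,6,7,8,9,10,11,12,13,14,15}
step 17: v0 <- ((thread % 3) * thread) {0,1,2,3,4,5,6,7,8,9,10,11,12,13,14,15}
step 18: v0 <- min((thread - v3), (v3 // 4)) {0,1,2,3,4,5,6,7,8,9,10,11,12,13,14,15}
step 19: v3 <- (thread + thread)      {0,1,2,3,4,5,6,7,8,9,10,11,12,13,14,15}
step 20: v3 <- 0                      {0,1,2,3,4,5,6,7,8,9,10,11,12,13,14,15}

Answer: 21 steps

v3: 0,0,0,0,0,0,0,0,0,0,0,0,0,0,0,0
v0: -2,-1,-3,-2,-1,0,1,1,0,1,2,2,2,2,2,2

steps = 21; useful = 240; efficiency = 240/336 = 5/7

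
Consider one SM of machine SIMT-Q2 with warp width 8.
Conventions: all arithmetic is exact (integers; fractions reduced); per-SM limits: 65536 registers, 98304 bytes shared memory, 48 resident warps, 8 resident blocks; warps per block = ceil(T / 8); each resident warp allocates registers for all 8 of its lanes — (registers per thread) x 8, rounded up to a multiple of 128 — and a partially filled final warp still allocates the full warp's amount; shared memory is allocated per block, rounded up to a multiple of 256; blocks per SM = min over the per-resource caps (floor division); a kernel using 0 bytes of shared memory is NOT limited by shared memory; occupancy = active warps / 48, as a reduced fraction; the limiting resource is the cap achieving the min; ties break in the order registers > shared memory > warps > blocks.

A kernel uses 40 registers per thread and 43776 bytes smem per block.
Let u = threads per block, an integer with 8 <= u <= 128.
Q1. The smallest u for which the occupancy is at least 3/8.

Answer: u = 65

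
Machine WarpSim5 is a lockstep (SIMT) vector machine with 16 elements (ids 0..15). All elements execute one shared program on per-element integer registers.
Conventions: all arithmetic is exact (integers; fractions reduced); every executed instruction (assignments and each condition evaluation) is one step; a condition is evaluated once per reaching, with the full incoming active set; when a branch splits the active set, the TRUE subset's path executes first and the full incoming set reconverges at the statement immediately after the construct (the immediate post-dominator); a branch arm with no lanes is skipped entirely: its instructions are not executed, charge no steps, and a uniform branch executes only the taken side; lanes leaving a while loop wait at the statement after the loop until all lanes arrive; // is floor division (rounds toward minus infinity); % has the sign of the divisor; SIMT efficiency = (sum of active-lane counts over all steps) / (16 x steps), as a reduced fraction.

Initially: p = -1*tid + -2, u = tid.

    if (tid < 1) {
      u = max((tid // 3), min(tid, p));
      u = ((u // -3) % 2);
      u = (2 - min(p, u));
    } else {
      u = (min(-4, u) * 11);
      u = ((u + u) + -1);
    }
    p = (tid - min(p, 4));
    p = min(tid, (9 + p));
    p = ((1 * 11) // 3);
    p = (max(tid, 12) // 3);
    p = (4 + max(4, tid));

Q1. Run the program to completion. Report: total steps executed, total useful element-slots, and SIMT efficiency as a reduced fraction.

Answer: 11 steps, 129 useful, 129/176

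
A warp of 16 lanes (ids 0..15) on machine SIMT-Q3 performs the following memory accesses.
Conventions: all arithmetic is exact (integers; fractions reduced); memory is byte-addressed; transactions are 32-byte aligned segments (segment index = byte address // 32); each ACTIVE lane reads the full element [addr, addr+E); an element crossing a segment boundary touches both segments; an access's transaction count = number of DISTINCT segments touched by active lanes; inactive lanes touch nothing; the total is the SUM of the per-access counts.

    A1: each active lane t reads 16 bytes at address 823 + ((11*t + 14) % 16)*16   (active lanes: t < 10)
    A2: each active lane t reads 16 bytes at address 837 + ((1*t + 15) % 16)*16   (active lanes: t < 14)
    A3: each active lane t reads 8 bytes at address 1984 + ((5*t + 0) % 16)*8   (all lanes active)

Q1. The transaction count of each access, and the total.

A1: 9 transactions
A2: 9 transactions
A3: 4 transactions

Answer: 9,9,4; total 22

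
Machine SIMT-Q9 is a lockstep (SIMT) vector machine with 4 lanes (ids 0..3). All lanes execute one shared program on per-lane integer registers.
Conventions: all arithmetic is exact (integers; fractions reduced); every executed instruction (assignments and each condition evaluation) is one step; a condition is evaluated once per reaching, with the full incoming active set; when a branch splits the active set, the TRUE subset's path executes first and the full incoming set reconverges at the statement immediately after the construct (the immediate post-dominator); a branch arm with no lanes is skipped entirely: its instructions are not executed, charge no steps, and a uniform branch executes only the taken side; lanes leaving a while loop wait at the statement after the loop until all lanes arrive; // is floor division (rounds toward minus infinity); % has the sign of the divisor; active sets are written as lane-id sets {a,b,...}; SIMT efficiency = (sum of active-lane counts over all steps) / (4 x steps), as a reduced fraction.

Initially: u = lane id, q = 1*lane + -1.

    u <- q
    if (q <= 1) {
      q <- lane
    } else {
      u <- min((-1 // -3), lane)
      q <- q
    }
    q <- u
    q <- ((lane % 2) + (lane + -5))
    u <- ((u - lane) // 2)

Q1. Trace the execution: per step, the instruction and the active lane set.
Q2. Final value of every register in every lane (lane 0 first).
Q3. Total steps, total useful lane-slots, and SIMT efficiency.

step 0: u <- q                       {0,1,2,3}
step 1: eval (q <= 1)                {0,1,2,3}
step 2: q <- lane                    {0,1,2}
step 3: u <- min((-1 // -3), lane)   {3}
step 4: q <- q                       {3}
step 5: q <- u                       {0,1,2,3}
step 6: q <- ((lane % 2) + (lane + -5)) {0,1,2,3}
step 7: u <- ((u - lane) // 2)       {0,1,2,3}

Answer: 8 steps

u: -1,-1,-1,-2
q: -5,-3,-3,-1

steps = 8; useful = 25; efficiency = 25/32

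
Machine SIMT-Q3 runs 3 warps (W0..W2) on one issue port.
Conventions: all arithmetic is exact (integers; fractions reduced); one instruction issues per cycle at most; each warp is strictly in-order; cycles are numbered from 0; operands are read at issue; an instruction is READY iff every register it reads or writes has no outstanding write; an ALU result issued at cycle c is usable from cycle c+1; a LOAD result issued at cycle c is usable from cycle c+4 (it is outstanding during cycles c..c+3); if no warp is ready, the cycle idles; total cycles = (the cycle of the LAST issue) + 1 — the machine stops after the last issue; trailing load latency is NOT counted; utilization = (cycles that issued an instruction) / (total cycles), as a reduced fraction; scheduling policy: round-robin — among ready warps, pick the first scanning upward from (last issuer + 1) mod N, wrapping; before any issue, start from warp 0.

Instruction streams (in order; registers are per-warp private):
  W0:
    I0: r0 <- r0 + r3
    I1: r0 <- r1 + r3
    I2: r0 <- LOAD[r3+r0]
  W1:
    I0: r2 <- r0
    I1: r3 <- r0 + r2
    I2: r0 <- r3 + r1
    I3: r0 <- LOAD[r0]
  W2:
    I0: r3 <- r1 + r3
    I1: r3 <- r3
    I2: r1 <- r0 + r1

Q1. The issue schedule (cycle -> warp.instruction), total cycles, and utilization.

cycle 0: W0.I0
cycle 1: W1.I0
cycle 2: W2.I0
cycle 3: W0.I1
cycle 4: W1.I1
cycle 5: W2.I1
cycle 6: W0.I2
cycle 7: W1.I2
cycle 8: W2.I2
cycle 9: W1.I3

Answer: 10 cycles, utilization 1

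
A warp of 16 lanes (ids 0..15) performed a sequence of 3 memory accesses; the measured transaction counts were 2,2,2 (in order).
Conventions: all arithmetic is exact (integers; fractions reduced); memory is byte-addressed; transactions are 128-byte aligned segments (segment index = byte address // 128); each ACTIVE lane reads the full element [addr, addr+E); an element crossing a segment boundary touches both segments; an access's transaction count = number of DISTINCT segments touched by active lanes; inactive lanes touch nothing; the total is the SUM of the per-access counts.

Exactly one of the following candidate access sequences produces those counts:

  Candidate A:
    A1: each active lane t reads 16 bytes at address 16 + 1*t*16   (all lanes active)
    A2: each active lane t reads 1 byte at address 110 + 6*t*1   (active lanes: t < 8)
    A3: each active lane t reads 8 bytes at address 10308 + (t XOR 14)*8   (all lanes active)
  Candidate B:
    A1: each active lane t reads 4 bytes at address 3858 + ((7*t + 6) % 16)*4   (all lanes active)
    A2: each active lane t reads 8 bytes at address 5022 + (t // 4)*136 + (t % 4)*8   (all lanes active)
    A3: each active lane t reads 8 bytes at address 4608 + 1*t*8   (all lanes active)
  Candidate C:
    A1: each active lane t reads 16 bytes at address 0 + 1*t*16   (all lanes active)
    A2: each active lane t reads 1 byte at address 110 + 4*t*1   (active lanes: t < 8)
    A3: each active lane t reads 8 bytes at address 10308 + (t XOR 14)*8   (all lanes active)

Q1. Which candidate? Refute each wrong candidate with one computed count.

A: A1 gives 3 transactions, not 2
B: A1 gives 1 transaction, not 2
C: all counts match (2,2,2)

Answer: C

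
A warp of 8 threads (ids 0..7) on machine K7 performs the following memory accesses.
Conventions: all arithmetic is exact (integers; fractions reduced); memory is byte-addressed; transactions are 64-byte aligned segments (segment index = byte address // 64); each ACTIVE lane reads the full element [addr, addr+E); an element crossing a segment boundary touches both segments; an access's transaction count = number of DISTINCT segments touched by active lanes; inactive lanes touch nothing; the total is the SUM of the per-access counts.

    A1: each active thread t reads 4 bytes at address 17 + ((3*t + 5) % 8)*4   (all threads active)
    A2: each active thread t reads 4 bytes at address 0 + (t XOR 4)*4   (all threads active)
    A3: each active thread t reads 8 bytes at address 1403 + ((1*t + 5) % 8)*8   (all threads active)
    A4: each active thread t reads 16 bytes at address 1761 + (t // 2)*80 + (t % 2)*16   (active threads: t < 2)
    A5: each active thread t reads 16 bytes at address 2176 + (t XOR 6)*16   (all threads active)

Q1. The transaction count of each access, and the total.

A1: 1 transaction
A2: 1 transaction
A3: 2 transactions
A4: 2 transactions
A5: 2 transactions

Answer: 1,1,2,2,2; total 8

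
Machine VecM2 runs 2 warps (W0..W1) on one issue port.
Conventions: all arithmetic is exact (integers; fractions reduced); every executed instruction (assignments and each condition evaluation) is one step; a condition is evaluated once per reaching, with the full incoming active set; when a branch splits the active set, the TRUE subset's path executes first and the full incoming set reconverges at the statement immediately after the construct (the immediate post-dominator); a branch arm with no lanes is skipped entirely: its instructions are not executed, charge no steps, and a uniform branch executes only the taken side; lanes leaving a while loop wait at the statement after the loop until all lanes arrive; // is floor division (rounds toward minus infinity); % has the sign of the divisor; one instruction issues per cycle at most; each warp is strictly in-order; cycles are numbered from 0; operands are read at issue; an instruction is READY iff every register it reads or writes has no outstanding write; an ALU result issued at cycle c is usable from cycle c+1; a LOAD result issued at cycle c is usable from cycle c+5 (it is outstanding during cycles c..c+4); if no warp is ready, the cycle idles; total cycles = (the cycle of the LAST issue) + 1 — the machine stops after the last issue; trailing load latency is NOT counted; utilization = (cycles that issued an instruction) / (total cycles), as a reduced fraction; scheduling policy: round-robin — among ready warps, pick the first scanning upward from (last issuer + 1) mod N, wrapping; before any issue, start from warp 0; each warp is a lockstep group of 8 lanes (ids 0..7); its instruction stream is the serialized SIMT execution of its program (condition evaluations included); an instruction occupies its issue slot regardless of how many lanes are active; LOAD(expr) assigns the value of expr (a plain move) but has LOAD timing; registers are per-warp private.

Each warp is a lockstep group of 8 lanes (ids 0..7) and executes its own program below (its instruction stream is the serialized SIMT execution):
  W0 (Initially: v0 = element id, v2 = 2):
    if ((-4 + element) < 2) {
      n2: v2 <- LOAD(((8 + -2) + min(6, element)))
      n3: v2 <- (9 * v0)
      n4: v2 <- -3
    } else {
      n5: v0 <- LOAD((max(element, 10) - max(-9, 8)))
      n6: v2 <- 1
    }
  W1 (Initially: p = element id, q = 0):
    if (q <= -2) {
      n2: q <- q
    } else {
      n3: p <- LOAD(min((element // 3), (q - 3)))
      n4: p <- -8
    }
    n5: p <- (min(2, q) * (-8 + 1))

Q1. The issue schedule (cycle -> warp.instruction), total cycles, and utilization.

cycle 0: W0.I0
cycle 1: W1.I0
cycle 2: W0.I1
cycle 3: W1.I1
cycle 4: idle
cycle 5: idle
cycle 6: idle
cycle 7: W0.I2
cycle 8: W1.I2
cycle 9: W0.I3
cycle 10: W1.I3
cycle 11: W0.I4
cycle 12: W0.I5

Answer: 13 cycles, utilization 10/13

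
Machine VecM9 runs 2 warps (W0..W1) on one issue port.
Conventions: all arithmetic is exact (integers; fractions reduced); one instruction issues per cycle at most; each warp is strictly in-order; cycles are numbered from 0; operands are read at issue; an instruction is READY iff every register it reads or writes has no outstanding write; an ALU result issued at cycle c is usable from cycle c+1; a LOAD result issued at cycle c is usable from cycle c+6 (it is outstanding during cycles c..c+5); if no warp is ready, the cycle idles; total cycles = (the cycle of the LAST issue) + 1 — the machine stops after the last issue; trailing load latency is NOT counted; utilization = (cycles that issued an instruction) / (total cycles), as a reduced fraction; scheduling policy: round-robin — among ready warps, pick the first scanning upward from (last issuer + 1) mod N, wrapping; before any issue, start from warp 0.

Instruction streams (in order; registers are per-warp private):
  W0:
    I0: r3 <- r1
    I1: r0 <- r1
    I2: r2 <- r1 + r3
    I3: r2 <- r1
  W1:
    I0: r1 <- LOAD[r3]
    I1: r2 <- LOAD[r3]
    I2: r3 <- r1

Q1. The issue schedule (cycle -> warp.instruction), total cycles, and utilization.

cycle 0: W0.I0
cycle 1: W1.I0
cycle 2: W0.I1
cycle 3: W1.I1
cycle 4: W0.I2
cycle 5: W0.I3
cycle 6: idle
cycle 7: W1.I2

Answer: 8 cycles, utilization 7/8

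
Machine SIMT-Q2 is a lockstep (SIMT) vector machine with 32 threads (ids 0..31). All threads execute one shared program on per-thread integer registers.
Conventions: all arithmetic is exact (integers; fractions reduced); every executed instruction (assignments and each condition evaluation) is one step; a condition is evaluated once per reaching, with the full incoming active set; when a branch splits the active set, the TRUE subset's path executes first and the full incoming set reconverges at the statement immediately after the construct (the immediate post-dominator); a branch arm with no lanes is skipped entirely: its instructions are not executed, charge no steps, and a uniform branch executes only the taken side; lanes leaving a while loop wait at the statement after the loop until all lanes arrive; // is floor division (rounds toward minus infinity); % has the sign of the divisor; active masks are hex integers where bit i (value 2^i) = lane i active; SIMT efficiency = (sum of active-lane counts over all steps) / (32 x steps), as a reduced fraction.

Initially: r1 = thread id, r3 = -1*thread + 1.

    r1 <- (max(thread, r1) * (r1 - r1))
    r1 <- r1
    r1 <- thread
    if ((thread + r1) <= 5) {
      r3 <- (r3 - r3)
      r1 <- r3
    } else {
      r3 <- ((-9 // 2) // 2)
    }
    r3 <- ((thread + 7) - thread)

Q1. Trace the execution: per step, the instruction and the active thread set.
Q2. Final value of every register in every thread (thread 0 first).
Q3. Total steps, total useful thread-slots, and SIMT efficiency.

step 0: r1 <- (max(thread, r1) * (r1 - r1)) 0xffffffff
step 1: r1 <- r1                     0xffffffff
step 2: r1 <- thread                 0xffffffff
step 3: eval ((thread + r1) <= 5)    0xffffffff
step 4: r3 <- (r3 - r3)              0x00000007
step 5: r1 <- r3                     0x00000007
step 6: r3 <- ((-9 // 2) // 2)       0xfffffff8
step 7: r3 <- ((thread + 7) - thread) 0xffffffff

Answer: 8 steps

r1: 0,0,0,3,4,5,6,7,8,9,10,11,12,13,14,15,16,17,18,19,20,21,22,23,24,25,26,27,28,29,30,31
r3: 7,7,7,7,7,7,7,7,7,7,7,7,7,7,7,7,7,7,7,7,7,7,7,7,7,7,7,7,7,7,7,7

steps = 8; useful = 195; efficiency = 195/256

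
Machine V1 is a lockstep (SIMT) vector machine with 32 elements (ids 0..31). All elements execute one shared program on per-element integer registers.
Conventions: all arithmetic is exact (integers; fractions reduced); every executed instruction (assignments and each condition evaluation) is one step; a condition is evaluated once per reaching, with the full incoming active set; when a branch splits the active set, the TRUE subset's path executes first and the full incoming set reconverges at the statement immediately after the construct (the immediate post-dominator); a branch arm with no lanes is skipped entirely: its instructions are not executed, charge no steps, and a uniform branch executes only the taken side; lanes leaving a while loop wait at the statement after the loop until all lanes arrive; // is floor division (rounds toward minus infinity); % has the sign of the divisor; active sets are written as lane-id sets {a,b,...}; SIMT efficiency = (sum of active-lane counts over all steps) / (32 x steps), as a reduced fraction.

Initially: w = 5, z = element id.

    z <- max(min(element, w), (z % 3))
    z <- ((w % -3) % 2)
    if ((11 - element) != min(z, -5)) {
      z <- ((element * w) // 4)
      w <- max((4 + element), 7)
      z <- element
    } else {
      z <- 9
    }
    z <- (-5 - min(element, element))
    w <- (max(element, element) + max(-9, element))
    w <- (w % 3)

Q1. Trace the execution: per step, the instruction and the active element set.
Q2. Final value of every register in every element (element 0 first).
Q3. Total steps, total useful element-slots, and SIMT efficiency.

step 0: z <- max(min(element, w), (z % 3)) {0,1,2,3,4,5,6,7,8,9,10,11,12,13,14,15,16,17,18,19,20,21,22,23,24,25,26,27,28,29,30,31}
step 1: z <- ((w % -3) % 2)          {0,1,2,3,4,5,6,7,8,9,10,11,12,13,14,15,16,17,18,19,20,21,22,23,24,25,26,27,28,29,30,31}
step 2: eval ((11 - element) != min(z, -5)) {0,1,2,3,4,5,6,7,8,9,10,11,12,13,14,15,16,17,18,19,20,21,22,23,24,25,26,27,28,29,30,31}
step 3: z <- ((element * w) // 4)    {0,1,2,3,4,5,6,7,8,9,10,11,12,13,14,15,17,18,19,20,21,22,23,24,25,26,27,28,29,30,31}
step 4: w <- max((4 + element), 7)   {0,1,2,3,4,5,6,7,8,9,10,11,12,13,14,15,17,18,19,20,21,22,23,24,25,26,27,28,29,30,31}
step 5: z <- element                 {0,1,2,3,4,5,6,7,8,9,10,11,12,13,14,15,17,18,19,20,21,22,23,24,25,26,27,28,29,30,31}
step 6: z <- 9                       {16}
step 7: z <- (-5 - min(element, element)) {0,1,2,3,4,5,6,7,8,9,10,11,12,13,14,15,16,17,18,19,20,21,22,23,24,25,26,27,28,29,30,31}
step 8: w <- (max(element, element) + max(-9, element)) {0,1,2,3,4,5,6,7,8,9,10,11,12,13,14,15,16,17,18,19,20,21,22,23,24,25,26,27,28,29,30,31}
step 9: w <- (w % 3)                 {0,1,2,3,4,5,6,7,8,9,10,11,12,13,14,15,16,17,18,19,20,21,22,23,24,25,26,27,28,29,30,31}

Answer: 10 steps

w: 0,2,1,0,2,1,0,2,1,0,2,1,0,2,1,0,2,1,0,2,1,0,2,1,0,2,1,0,2,1,0,2
z: -5,-6,-7,-8,-9,-10,-11,-12,-13,-14,-15,-16,-17,-18,-19,-20,-21,-22,-23,-24,-25,-26,-27,-28,-29,-30,-31,-32,-33,-34,-35,-36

steps = 10; useful = 286; efficiency = 286/320 = 143/160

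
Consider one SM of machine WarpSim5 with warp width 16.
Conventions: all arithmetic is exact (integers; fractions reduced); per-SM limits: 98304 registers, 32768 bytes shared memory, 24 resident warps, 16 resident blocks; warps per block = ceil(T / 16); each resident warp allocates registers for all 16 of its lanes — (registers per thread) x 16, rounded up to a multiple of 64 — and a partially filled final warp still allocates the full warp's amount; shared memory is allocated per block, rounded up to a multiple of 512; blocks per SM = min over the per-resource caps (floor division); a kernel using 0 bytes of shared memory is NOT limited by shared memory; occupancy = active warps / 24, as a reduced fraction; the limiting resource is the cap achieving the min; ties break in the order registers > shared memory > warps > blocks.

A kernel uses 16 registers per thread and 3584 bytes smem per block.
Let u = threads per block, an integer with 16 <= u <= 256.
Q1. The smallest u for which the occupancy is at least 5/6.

Answer: u = 33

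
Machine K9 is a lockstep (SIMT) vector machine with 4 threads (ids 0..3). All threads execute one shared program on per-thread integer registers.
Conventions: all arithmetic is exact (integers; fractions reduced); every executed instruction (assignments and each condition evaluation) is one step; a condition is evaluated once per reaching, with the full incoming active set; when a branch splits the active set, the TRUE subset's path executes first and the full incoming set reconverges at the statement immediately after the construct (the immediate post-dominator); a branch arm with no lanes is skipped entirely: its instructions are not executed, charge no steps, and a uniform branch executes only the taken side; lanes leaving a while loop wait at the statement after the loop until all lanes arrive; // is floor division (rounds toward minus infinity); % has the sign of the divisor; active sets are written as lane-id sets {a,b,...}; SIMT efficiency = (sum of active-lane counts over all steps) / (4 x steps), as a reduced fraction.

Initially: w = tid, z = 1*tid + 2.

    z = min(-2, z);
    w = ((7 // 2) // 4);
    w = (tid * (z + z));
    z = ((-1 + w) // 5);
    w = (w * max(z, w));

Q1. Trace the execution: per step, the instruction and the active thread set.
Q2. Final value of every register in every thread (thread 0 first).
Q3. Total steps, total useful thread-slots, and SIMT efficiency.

step 0: z <- min(-2, z)              {0,1,2,3}
step 1: w <- ((7 // 2) // 4)         {0,1,2,3}
step 2: w <- (tid * (z + z))         {0,1,2,3}
step 3: z <- ((-1 + w) // 5)         {0,1,2,3}
step 4: w <- (w * max(z, w))         {0,1,2,3}

Answer: 5 steps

w: 0,4,16,36
z: -1,-1,-2,-3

steps = 5; useful = 20; efficiency = 20/20 = 1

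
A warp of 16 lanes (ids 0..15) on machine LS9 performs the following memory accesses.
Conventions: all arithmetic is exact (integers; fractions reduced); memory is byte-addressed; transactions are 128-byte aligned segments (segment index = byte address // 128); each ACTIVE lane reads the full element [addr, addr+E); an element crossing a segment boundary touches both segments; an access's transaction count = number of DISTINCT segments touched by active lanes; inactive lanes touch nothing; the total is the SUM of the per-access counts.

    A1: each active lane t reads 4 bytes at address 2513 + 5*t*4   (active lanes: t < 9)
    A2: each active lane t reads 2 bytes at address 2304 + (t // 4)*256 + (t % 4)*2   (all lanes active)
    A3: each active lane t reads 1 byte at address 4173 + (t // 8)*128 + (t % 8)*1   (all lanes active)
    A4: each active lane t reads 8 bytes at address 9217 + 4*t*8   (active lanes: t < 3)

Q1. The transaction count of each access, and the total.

A1: 2 transactions
A2: 4 transactions
A3: 2 transactions
A4: 1 transaction

Answer: 2,4,2,1; total 9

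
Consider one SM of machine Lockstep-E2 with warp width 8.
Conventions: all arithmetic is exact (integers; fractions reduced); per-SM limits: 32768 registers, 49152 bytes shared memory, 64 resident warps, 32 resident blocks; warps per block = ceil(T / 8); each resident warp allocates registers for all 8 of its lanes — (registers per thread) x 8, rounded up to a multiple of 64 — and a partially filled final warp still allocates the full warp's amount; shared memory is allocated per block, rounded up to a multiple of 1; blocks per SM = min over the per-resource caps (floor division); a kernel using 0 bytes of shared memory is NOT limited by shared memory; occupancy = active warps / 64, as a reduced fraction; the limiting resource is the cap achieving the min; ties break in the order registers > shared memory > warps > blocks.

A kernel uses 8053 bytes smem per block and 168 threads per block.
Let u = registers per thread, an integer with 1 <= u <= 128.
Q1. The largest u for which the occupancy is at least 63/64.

Answer: u = 64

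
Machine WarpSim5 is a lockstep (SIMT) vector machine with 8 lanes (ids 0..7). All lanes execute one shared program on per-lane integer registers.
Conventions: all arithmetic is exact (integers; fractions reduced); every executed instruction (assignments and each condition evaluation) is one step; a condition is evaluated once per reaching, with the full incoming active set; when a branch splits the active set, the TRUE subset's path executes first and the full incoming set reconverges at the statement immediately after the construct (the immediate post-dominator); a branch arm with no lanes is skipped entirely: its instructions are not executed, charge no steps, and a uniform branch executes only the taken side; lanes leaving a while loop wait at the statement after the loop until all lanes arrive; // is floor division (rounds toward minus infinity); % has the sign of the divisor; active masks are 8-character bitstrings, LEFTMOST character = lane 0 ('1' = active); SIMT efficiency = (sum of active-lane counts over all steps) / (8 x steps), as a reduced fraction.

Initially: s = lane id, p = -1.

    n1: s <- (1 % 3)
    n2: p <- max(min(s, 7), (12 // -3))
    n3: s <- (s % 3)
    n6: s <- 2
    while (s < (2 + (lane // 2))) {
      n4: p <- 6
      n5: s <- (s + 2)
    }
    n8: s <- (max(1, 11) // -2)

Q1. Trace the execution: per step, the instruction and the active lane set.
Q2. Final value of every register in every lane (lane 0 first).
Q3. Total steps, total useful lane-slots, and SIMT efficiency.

step 0: s <- (1 % 3)                 11111111
step 1: p <- max(min(s, 7), (12 // -3)) 11111111
step 2: s <- (s % 3)                 11111111
step 3: s <- 2                       11111111
step 4: eval (s < (2 + (lane // 2))) 11111111
step 5: p <- 6                       00111111
step 6: s <- (s + 2)                 00111111
step 7: eval (s < (2 + (lane // 2))) 00111111
step 8: p <- 6                       00000011
step 9: s <- (s + 2)                 00000011
step 10: eval (s < (2 + (lane // 2))) 00000011
step 11: s <- (max(1, 11) // -2)      11111111

Answer: 12 steps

s: -6,-6,-6,-6,-6,-6,-6,-6
p: 1,1,6,6,6,6,6,6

steps = 12; useful = 72; efficiency = 72/96 = 3/4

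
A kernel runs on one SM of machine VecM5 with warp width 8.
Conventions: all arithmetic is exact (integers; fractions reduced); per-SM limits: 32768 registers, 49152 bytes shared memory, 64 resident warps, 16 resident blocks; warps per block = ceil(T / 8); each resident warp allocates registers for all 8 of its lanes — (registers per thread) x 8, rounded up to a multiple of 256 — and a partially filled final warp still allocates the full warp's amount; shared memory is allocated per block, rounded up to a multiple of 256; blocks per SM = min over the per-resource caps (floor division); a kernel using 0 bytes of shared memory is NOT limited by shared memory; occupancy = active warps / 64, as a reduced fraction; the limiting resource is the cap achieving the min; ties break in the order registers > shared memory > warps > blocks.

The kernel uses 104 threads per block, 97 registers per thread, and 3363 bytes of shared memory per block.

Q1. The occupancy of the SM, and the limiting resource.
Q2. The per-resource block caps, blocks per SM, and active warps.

Answer: occupancy 13/32, limited by registers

registers: 2 blocks
shared memory: 13 blocks
warps: 4 blocks
blocks: 16 blocks

Answer: 2 blocks, 26 active warps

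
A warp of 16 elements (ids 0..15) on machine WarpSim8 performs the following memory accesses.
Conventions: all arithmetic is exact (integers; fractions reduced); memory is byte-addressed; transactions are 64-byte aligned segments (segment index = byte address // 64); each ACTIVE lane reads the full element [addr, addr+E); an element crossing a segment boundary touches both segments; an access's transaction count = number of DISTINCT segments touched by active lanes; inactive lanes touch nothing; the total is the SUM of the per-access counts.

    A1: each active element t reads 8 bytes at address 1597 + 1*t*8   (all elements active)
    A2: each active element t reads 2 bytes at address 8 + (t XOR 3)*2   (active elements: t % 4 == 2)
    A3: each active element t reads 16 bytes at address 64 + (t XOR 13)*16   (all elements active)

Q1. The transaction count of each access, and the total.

A1: 3 transactions
A2: 1 transaction
A3: 4 transactions

Answer: 3,1,4; total 8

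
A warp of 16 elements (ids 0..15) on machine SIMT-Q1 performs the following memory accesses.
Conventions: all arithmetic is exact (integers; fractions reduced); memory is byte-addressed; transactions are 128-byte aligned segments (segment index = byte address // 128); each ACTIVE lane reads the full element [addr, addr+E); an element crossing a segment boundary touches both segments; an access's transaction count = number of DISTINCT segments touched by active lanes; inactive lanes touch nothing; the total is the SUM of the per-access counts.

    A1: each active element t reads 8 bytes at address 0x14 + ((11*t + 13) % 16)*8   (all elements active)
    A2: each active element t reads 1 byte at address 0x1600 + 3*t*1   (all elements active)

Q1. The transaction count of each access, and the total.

A1: 2 transactions
A2: 1 transaction

Answer: 2,1; total 3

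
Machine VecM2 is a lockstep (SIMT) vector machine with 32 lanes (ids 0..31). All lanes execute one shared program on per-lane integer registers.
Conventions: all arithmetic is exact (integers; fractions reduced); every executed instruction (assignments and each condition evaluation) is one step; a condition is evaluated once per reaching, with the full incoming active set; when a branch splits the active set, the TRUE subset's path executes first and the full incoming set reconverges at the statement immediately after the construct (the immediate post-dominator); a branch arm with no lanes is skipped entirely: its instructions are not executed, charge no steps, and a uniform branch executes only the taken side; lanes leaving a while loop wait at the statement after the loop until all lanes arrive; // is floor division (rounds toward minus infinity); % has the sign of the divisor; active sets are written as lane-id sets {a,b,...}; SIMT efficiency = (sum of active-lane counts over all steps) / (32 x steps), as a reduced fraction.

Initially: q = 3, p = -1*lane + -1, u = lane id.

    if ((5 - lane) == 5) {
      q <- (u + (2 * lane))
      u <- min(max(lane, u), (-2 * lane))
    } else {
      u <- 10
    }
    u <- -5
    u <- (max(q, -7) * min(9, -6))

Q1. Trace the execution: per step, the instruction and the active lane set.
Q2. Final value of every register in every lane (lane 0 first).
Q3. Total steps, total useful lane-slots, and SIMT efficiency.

step 0: eval ((5 - lane) == 5)       {0,1,2,3,4,5,6,7,8,9,10,11,12,13,14,15,16,17,18,19,20,21,22,23,24,25,26,27,28,29,30,31}
step 1: q <- (u + (2 * lane))        {0}
step 2: u <- min(max(lane, u), (-2 * lane)) {0}
step 3: u <- 10                      {1,2,3,4,5,6,7,8,9,10,11,12,13,14,15,16,17,18,19,20,21,22,23,24,25,26,27,28,29,30,31}
step 4: u <- -5                      {0,1,2,3,4,5,6,7,8,9,10,11,12,13,14,15,16,17,18,19,20,21,22,23,24,25,26,27,28,29,30,31}
step 5: u <- (max(q, -7) * min(9, -6)) {0,1,2,3,4,5,6,7,8,9,10,11,12,13,14,15,16,17,18,19,20,21,22,23,24,25,26,27,28,29,30,31}

Answer: 6 steps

q: 0,3,3,3,3,3,3,3,3,3,3,3,3,3,3,3,3,3,3,3,3,3,3,3,3,3,3,3,3,3,3,3
p: -1,-2,-3,-4,-5,-6,-7,-8,-9,-10,-11,-12,-13,-14,-15,-16,-17,-18,-19,-20,-21,-22,-23,-24,-25,-26,-27,-28,-29,-30,-31,-32
u: 0,-18,-18,-18,-18,-18,-18,-18,-18,-18,-18,-18,-18,-18,-18,-18,-18,-18,-18,-18,-18,-18,-18,-18,-18,-18,-18,-18,-18,-18,-18,-18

steps = 6; useful = 129; efficiency = 129/192 = 43/64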